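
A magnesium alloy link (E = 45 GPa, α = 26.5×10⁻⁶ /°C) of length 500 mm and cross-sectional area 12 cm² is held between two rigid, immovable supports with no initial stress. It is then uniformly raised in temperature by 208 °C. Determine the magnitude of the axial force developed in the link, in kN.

P ≈ 298 kN (compressive)

With zero net strain, σ = E·αΔT = 45 GPa × 26.5×10⁻⁶ × 208 = 248 MPa.
Axial force P = σA = 248 × 1200 = 297600 N = 297.6 kN, compressive.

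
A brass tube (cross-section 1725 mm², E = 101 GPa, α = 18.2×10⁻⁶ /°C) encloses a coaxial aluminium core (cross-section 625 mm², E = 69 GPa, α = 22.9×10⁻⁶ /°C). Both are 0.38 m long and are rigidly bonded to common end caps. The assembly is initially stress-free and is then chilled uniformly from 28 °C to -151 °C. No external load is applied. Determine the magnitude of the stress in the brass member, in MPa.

σ ≈ 16.9 MPa (compressive)

Both members must finish at the same length. With the larger α, the aluminium tends to over-contract; the plates restrain it, putting the aluminium in tension and the brass in compression. With no external load the two internal forces are equal and opposite, magnitude P.
Compatibility of the two members (thermal + elastic change equal): (α₁ − α₂)ΔT = P·[1/(A₁E₁) + 1/(A₂E₂)].
|α₁ − α₂|·ΔT = 4.7×10⁻⁶ × 179 = 0.0008413.
1/(A₁E₁) + 1/(A₂E₂) = 1/(1725×101×10³) + 1/(625×69×10³) = 2.893×10⁻⁸ N⁻¹.
So P = 0.0008413 / 2.893×10⁻⁸ = 29.08 kN.
σ_{brass} = P/A₁ = 29080/1725 = 16.86 MPa, compressive.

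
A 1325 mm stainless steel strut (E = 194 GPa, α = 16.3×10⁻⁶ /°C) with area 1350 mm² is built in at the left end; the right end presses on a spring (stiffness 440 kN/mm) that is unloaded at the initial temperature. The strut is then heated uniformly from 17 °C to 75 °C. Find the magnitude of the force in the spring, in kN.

P ≈ 171 kN

If the spring were absent the strut would lengthen by αΔT L = 16.3×10⁻⁶ × 58 × 1325 = 1.253 mm.
Let P be the compressive force at the spring. The strut shortens elastically by PL/(AE) and the spring compresses by P/k; together these equal δ_free.
So P = δ_free / [L/(AE) + 1/k] = 1.253 / [ 1325/(1350×194×10³) + 1/(440×10³) ].
P = 1.253 / 7.332×10⁻⁶ = 170800 N.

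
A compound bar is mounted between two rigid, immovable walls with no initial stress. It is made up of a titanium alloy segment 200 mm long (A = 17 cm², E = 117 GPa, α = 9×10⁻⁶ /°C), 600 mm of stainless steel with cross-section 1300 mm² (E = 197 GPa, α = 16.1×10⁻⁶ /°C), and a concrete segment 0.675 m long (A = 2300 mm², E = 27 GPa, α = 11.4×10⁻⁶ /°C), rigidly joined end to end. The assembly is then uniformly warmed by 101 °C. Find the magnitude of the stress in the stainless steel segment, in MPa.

σ ≈ 105 MPa (compressive)

Free thermal expansion of the whole bar: Σ αᵢΔT Lᵢ = 9×10⁻⁶×101×200 + 16.1×10⁻⁶×101×600 + 11.4×10⁻⁶×101×675 = 1.935 mm.
The rigid supports impose zero overall length change; the single axial force P common to all segments must satisfy P Σ Lᵢ/(AᵢEᵢ) = δ_free.
Σ Lᵢ/(AᵢEᵢ) = 200/(1700×117×10³) + 600/(1300×197×10³) + 675/(2300×27×10³) = 1.422×10⁻⁵ mm/N.
Hence P = δ_free / Σ(L/AE) = 1.935/1.422×10⁻⁵ = 136.1 kN (compressive).
σ_{stainless steel} = P / A = 136100 / 1300 = 104.7 MPa.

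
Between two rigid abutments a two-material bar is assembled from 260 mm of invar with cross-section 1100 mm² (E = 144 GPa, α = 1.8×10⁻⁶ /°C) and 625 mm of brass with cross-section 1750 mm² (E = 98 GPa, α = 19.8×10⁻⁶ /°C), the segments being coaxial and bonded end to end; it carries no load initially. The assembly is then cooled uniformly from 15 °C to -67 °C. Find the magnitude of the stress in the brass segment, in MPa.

If the supports were absent, the total length change would be Σ αᵢΔT Lᵢ = 1.8×10⁻⁶×82×260 + 19.8×10⁻⁶×82×625 = 1.053 mm.
The rigid supports impose zero overall length change; the single axial force P common to all segments must satisfy P Σ Lᵢ/(AᵢEᵢ) = δ_free.
The series flexibility is Σ Lᵢ/(AᵢEᵢ) = 260/(1100×144×10³) + 625/(1750×98×10³) = 5.286×10⁻⁶ mm/N.
P = 1.053 / 5.286×10⁻⁶ = 199200 N = 199.2 kN, tensile.
σ_{brass} = P / A = 199200 / 1750 = 113.9 MPa.

σ ≈ 114 MPa (tensile)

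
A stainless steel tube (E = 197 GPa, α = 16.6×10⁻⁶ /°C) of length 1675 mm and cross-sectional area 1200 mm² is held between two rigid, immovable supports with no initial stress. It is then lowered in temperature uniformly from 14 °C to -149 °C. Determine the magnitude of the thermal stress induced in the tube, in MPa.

Because both ends are immovable the net strain is zero, and the suppressed thermal strain is αΔT = 16.6×10⁻⁶ × 163 = 2705.8×10⁻⁶.
Hence σ = E·αΔT = 197×10³ × 2705.8×10⁻⁶ = 533 MPa, tensile.

σ ≈ 533 MPa (tensile)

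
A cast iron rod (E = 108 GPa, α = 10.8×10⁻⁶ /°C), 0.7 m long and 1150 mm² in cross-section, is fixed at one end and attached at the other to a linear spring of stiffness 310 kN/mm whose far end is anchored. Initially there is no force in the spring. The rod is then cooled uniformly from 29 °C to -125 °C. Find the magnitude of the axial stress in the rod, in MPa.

σ ≈ 114 MPa (tensile)

The unrestrained thermal change is αΔT L = 10.8×10⁻⁶ × 154 × 700 = 1.164 mm.
Let P be the tensile force in the spring. The rod extends elastically by PL/(AE) and the spring stretches by P/k; together these equal δ_free.
So P = δ_free / [L/(AE) + 1/k] = 1.164 / [ 700/(1150×108×10³) + 1/(310×10³) ].
P = 1.164 / 8.862×10⁻⁶ = 131400 N.
σ = P/A = 131400/1150 = 114.2 MPa.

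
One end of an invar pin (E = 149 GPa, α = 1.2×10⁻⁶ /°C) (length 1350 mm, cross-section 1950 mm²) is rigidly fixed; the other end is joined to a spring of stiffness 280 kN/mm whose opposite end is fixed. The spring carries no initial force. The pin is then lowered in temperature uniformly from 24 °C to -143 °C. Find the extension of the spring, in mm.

δ ≈ 0.118 mm

If the spring were absent the pin would shorten by αΔT L = 1.2×10⁻⁶ × 167 × 1350 = 0.2705 mm.
Let P be the tensile force in the spring. The pin extends elastically by PL/(AE) and the spring stretches by P/k; together these equal δ_free.
P [ L/(AE) + 1/k ] = δ_free → P [ 1350/(1950×149×10³) + 1/(280×10³) ] = 0.2705.
P = 0.2705 / 8.218×10⁻⁶ = 32920 N.
Spring extension = P/k = 32920/(280×10³) = 0.1176 mm.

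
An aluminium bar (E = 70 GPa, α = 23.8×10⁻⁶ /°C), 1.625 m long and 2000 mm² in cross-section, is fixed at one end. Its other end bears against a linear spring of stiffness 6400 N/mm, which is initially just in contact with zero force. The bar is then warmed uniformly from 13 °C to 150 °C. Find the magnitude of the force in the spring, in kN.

Free thermal expansion: δ_free = αΔT L = 23.8×10⁻⁶ × 137 × 1625 = 5.298 mm.
With a force P in the spring, the elastic change of the bar is PL/(AE) and that of the spring is P/k; compatibility requires their sum to equal δ_free.
P [ L/(AE) + 1/k ] = δ_free → P [ 1625/(2000×70×10³) + 1/(6400) ] = 5.298.
P = 5.298 / 0.0001679 = 31570 N.

P ≈ 31.6 kN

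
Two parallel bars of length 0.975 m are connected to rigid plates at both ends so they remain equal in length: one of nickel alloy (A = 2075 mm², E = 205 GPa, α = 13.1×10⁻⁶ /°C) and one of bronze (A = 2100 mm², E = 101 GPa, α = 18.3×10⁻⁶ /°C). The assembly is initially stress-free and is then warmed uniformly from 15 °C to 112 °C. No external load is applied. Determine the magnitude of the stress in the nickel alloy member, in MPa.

The bronze has the larger α, so on heating it would change length more than the nickel alloy if both were free. The rigid plates force a common final length, so the bronze is put into compression and the nickel alloy into tension, with equal and opposite forces P (no external load).
Compatibility of the two members (thermal + elastic change equal): (α₁ − α₂)ΔT = P·[1/(A₁E₁) + 1/(A₂E₂)].
|α₁ − α₂|·ΔT = 5.2×10⁻⁶ × 97 = 0.0005044.
1/(A₁E₁) + 1/(A₂E₂) = 1/(2075×205×10³) + 1/(2100×101×10³) = 7.066×10⁻⁹ N⁻¹.
P = 0.0005044 / 7.066×10⁻⁹ = 71390 N = 71.39 kN.
σ_{nickel alloy} = P/A₁ = 71390/2075 = 34.4 MPa, tensile.

σ ≈ 34.4 MPa (tensile)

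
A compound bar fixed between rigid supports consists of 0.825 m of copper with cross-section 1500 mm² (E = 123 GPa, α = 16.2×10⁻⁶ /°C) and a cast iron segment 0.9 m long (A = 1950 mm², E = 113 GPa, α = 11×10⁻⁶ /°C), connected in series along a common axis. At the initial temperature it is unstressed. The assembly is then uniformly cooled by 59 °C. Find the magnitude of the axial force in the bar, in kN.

With the walls removed the bar would change length by δ_free = Σ αᵢΔT Lᵢ = 16.2×10⁻⁶×59×825 + 11×10⁻⁶×59×900 = 1.373 mm.
The rigid supports impose zero overall length change; the single axial force P common to all segments must satisfy P Σ Lᵢ/(AᵢEᵢ) = δ_free.
The series flexibility is Σ Lᵢ/(AᵢEᵢ) = 825/(1500×123×10³) + 900/(1950×113×10³) = 8.556×10⁻⁶ mm/N.
So P = 1.373 / 8.556×10⁻⁶ = 160.4 kN, tensile.

P ≈ 160 kN (tensile)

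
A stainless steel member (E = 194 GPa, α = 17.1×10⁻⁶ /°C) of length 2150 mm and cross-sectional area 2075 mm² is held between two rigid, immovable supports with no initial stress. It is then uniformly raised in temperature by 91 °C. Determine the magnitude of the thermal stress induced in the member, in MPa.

With length fixed, the mechanical strain must cancel the thermal strain αΔT = 17.1×10⁻⁶ × 91 = 1556.1×10⁻⁶.
σ = EαΔT = 194×10³ × 17.1×10⁻⁶ × 91 = 301.9 MPa (compressive; the member is trying to expand).

σ ≈ 302 MPa (compressive)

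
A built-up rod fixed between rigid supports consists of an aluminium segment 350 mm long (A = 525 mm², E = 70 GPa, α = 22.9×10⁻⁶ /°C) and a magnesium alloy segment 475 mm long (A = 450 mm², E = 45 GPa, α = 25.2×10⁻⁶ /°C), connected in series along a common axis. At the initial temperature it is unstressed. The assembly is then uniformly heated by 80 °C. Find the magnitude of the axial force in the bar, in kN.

If the supports were absent, the total length change would be Σ αᵢΔT Lᵢ = 22.9×10⁻⁶×80×350 + 25.2×10⁻⁶×80×475 = 1.599 mm.
The walls prevent any net length change, so an axial force P (same in every segment) develops. Compatibility: P · Σ Lᵢ/(AᵢEᵢ) = δ_free.
Σ Lᵢ/(AᵢEᵢ) = 350/(525×70×10³) + 475/(450×45×10³) = 3.298×10⁻⁵ mm/N.
P = 1.599 / 3.298×10⁻⁵ = 48480 N = 48.48 kN, compressive.

P ≈ 48.5 kN (compressive)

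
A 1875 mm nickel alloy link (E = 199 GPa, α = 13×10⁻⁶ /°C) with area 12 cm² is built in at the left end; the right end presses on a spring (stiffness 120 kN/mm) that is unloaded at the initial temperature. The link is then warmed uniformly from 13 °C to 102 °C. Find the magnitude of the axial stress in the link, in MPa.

σ ≈ 112 MPa (compressive)

If the spring were absent the link would lengthen by αΔT L = 13×10⁻⁶ × 89 × 1875 = 2.169 mm.
Let P be the compressive force at the spring. The link shortens elastically by PL/(AE) and the spring compresses by P/k; together these equal δ_free.
So P = δ_free / [L/(AE) + 1/k] = 2.169 / [ 1875/(1200×199×10³) + 1/(120×10³) ].
P = 2.169 / 1.619×10⁻⁵ = 134000 N.
σ = P/A = 134000/1200 = 111.7 MPa.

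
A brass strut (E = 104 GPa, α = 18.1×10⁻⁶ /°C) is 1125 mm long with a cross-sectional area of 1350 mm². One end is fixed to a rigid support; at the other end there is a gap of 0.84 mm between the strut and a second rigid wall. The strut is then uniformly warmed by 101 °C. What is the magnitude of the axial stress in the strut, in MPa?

Free thermal elongation = αΔT L = 18.1×10⁻⁶ × 101 × 1125 = 2.057 mm.
The gap closes (δ_free > 0.84 mm) and the wall then resists a further 2.057 − 0.84 = 1.217 mm of expansion.
So σ = E(δ_free − g)/L = 104×10³ × 1.217/1125 = 112.5 MPa.

σ ≈ 112 MPa (compressive)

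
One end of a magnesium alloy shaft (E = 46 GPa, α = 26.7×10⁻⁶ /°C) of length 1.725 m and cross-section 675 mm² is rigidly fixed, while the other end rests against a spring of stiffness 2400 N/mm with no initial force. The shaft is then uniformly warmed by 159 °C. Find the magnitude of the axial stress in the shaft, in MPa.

If the spring were absent the shaft would lengthen by αΔT L = 26.7×10⁻⁶ × 159 × 1725 = 7.323 mm.
With a force P in the spring, the elastic change of the shaft is PL/(AE) and that of the spring is P/k; compatibility requires their sum to equal δ_free.
P [ L/(AE) + 1/k ] = δ_free → P [ 1725/(675×46×10³) + 1/(2400) ] = 7.323.
P = 7.323 / 0.0004722 = 15510 N.
σ = P/A = 15510/675 = 22.97 MPa.

σ ≈ 23 MPa (compressive)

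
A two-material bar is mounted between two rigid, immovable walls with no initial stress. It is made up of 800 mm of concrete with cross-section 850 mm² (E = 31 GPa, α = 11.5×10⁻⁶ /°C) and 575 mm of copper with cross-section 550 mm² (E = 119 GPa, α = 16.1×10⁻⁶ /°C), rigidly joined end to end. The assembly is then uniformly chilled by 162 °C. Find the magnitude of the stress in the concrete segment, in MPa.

σ ≈ 89.9 MPa (tensile)

With the walls removed the bar would change length by δ_free = Σ αᵢΔT Lᵢ = 11.5×10⁻⁶×162×800 + 16.1×10⁻⁶×162×575 = 2.99 mm.
Since the ends are fixed, an axial force P builds up, equal in every segment, with P · Σ Lᵢ/(AᵢEᵢ) = δ_free.
The series flexibility is Σ Lᵢ/(AᵢEᵢ) = 800/(850×31×10³) + 575/(550×119×10³) = 3.915×10⁻⁵ mm/N.
P = 2.99 / 3.915×10⁻⁵ = 76380 N = 76.38 kN, tensile.
σ_{concrete} = P / A = 76380 / 850 = 89.86 MPa.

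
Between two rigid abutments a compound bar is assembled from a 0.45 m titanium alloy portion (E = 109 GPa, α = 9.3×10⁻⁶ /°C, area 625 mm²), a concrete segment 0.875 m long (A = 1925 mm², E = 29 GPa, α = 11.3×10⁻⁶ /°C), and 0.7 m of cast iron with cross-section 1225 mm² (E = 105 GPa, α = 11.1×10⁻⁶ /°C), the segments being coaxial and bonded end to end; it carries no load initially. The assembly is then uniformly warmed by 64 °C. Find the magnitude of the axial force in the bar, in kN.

P ≈ 50.4 kN (compressive)

Free thermal expansion of the whole bar: Σ αᵢΔT Lᵢ = 9.3×10⁻⁶×64×450 + 11.3×10⁻⁶×64×875 + 11.1×10⁻⁶×64×700 = 1.398 mm.
The rigid supports impose zero overall length change; the single axial force P common to all segments must satisfy P Σ Lᵢ/(AᵢEᵢ) = δ_free.
Σ Lᵢ/(AᵢEᵢ) = 450/(625×109×10³) + 875/(1925×29×10³) + 700/(1225×105×10³) = 2.772×10⁻⁵ mm/N.
P = 1.398 / 2.772×10⁻⁵ = 50430 N = 50.43 kN, compressive.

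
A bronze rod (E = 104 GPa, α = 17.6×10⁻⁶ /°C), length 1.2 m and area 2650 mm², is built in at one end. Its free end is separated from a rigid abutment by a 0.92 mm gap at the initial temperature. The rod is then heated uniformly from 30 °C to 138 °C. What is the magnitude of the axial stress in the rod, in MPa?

σ ≈ 118 MPa (compressive)

Unrestrained expansion: δ_free = αΔT L = 17.6×10⁻⁶ × 108 × 1200 = 2.281 mm.
After closing the 0.92 mm clearance, 2.281 − 0.92 = 1.361 mm of expansion remains to be suppressed by the wall.
Compatibility: PL/(AE) = 1.361 mm, so σ = P/A = E × (1.361/1200) = 117.9 MPa.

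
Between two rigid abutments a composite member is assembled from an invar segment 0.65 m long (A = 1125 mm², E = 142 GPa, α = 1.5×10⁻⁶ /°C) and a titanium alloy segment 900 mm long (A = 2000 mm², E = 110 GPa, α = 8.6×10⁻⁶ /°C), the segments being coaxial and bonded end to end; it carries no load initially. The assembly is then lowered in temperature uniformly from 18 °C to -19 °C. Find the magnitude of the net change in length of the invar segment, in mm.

With the walls removed the bar would change length by δ_free = Σ αᵢΔT Lᵢ = 1.5×10⁻⁶×37×650 + 8.6×10⁻⁶×37×900 = 0.3225 mm.
The rigid supports impose zero overall length change; the single axial force P common to all segments must satisfy P Σ Lᵢ/(AᵢEᵢ) = δ_free.
The series flexibility is Σ Lᵢ/(AᵢEᵢ) = 650/(1125×142×10³) + 900/(2000×110×10³) = 8.16×10⁻⁶ mm/N.
So P = 0.3225 / 8.16×10⁻⁶ = 39.52 kN, tensile.
For the invar segment, free thermal change = 1.5×10⁻⁶×37×650 = 0.03608 mm and elastic change from P = 39520×650/(1125×142×10³) = 0.1608 mm; these oppose, so the net change is 0.125 mm (segment lengthens).

|ΔL| ≈ 0.125 mm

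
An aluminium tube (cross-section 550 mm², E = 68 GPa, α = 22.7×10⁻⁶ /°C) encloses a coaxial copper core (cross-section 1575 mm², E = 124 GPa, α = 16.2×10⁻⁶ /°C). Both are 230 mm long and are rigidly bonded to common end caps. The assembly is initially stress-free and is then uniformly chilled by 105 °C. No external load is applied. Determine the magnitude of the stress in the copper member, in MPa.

Both members must finish at the same length. With the larger α, the aluminium tends to over-contract; the plates restrain it, putting the aluminium in tension and the copper in compression. With no external load the two internal forces are equal and opposite, magnitude P.
Setting the final lengths equal and cancelling L: (α₁ − α₂)ΔT = P/(A₁E₁) + P/(A₂E₂).
|α₁ − α₂|·ΔT = 6.5×10⁻⁶ × 105 = 0.0006825.
1/(A₁E₁) + 1/(A₂E₂) = 1/(550×68×10³) + 1/(1575×124×10³) = 3.186×10⁻⁸ N⁻¹.
P = 0.0006825 / 3.186×10⁻⁸ = 21420 N = 21.42 kN.
σ_{copper} = P/A₂ = 21420/1575 = 13.6 MPa, compressive.

σ ≈ 13.6 MPa (compressive)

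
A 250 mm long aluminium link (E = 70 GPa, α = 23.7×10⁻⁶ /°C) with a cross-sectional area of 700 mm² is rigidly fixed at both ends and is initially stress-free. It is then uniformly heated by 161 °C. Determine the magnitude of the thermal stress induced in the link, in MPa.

With length fixed, the mechanical strain must cancel the thermal strain αΔT = 23.7×10⁻⁶ × 161 = 3815.7×10⁻⁶.
Hence σ = E·αΔT = 70×10³ × 3815.7×10⁻⁶ = 267.1 MPa, compressive.

σ ≈ 267 MPa (compressive)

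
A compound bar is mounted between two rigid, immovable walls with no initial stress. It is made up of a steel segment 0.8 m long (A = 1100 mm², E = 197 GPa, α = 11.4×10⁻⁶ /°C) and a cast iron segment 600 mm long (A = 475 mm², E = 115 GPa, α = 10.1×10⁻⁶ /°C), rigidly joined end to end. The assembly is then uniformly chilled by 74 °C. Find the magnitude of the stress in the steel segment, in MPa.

σ ≈ 69.6 MPa (tensile)

Free thermal contraction of the whole bar: Σ αᵢΔT Lᵢ = 11.4×10⁻⁶×74×800 + 10.1×10⁻⁶×74×600 = 1.123 mm.
The walls prevent any net length change, so an axial force P (same in every segment) develops. Compatibility: P · Σ Lᵢ/(AᵢEᵢ) = δ_free.
The series flexibility is Σ Lᵢ/(AᵢEᵢ) = 800/(1100×197×10³) + 600/(475×115×10³) = 1.468×10⁻⁵ mm/N.
So P = 1.123 / 1.468×10⁻⁵ = 76.54 kN, tensile.
σ_{steel} = P / A = 76540 / 1100 = 69.58 MPa.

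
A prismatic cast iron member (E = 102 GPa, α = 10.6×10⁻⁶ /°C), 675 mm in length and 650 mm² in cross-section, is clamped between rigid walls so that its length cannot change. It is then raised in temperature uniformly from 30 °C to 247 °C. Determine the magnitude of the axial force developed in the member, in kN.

P ≈ 153 kN (compressive)

With zero net strain, σ = E·αΔT = 102 GPa × 10.6×10⁻⁶ × 217 = 234.6 MPa.
P = AEαΔT = 650 × 102×10³ × 10.6×10⁻⁶ × 217 = 152.5 kN (compressive).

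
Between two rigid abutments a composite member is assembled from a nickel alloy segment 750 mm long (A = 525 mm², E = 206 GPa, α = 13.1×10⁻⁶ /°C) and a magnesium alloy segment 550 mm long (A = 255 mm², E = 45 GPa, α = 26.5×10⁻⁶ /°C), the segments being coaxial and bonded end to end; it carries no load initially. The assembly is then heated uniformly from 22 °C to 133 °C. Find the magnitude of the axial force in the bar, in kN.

If the supports were absent, the total length change would be Σ αᵢΔT Lᵢ = 13.1×10⁻⁶×111×750 + 26.5×10⁻⁶×111×550 = 2.708 mm.
Since the ends are fixed, an axial force P builds up, equal in every segment, with P · Σ Lᵢ/(AᵢEᵢ) = δ_free.
Σ Lᵢ/(AᵢEᵢ) = 750/(525×206×10³) + 550/(255×45×10³) = 5.487×10⁻⁵ mm/N.
Hence P = δ_free / Σ(L/AE) = 2.708/5.487×10⁻⁵ = 49.36 kN (compressive).

P ≈ 49.4 kN (compressive)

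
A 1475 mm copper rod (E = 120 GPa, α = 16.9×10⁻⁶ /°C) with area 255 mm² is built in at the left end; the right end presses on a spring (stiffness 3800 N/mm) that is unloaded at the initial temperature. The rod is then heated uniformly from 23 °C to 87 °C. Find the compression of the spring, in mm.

δ ≈ 1.35 mm

If the spring were absent the rod would lengthen by αΔT L = 16.9×10⁻⁶ × 64 × 1475 = 1.595 mm.
Let P be the compressive force at the spring. The rod shortens elastically by PL/(AE) and the spring compresses by P/k; together these equal δ_free.
P [ L/(AE) + 1/k ] = δ_free → P [ 1475/(255×120×10³) + 1/(3800) ] = 1.595.
P = 1.595 / 0.0003114 = 5124 N.
Spring compression = P/k = 5124/(3800) = 1.348 mm.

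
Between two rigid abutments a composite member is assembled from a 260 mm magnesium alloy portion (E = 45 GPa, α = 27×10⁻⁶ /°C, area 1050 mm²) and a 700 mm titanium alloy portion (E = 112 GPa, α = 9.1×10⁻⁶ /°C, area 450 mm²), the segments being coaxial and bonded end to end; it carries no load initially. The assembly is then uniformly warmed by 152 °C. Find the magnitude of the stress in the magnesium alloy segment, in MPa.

With the walls removed the bar would change length by δ_free = Σ αᵢΔT Lᵢ = 27×10⁻⁶×152×260 + 9.1×10⁻⁶×152×700 = 2.035 mm.
Since the ends are fixed, an axial force P builds up, equal in every segment, with P · Σ Lᵢ/(AᵢEᵢ) = δ_free.
The series flexibility is Σ Lᵢ/(AᵢEᵢ) = 260/(1050×45×10³) + 700/(450×112×10³) = 1.939×10⁻⁵ mm/N.
So P = 2.035 / 1.939×10⁻⁵ = 105 kN, compressive.
σ_{magnesium alloy} = P / A = 105000 / 1050 = 99.96 MPa.

σ ≈ 100 MPa (compressive)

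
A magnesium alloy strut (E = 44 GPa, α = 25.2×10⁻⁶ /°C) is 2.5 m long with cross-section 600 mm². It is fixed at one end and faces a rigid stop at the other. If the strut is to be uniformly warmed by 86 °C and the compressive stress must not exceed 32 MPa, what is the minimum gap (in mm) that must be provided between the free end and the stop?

g ≈ 3.6 mm

Free expansion if unrestrained: δ_free = αΔT L = 25.2×10⁻⁶ × 86 × 2500 = 5.418 mm.
A stress of 32 MPa corresponds to the wall pushing the strut back by σL/E = 32×2500/(44×10³) = 1.818 mm.
So the gap has to take up the difference, g_min = δ_free − σL/E = 5.418 − 1.818 = 3.6 mm.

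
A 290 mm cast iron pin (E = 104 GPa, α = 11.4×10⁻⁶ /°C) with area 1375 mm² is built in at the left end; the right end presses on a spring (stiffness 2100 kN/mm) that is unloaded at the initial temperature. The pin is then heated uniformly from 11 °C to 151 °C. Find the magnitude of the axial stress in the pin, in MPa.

If the spring were absent the pin would lengthen by αΔT L = 11.4×10⁻⁶ × 140 × 290 = 0.4628 mm.
With a force P in the spring, the elastic change of the pin is PL/(AE) and that of the spring is P/k; compatibility requires their sum to equal δ_free.
So P = δ_free / [L/(AE) + 1/k] = 0.4628 / [ 290/(1375×104×10³) + 1/(2100×10³) ].
P = 0.4628 / 2.504×10⁻⁶ = 184800 N.
σ = P/A = 184800/1375 = 134.4 MPa.

σ ≈ 134 MPa (compressive)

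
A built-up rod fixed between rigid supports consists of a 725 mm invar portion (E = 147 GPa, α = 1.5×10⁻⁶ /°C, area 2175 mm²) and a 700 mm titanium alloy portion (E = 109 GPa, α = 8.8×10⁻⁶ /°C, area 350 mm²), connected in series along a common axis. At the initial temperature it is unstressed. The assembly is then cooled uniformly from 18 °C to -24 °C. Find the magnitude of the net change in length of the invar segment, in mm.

Free thermal contraction of the whole bar: Σ αᵢΔT Lᵢ = 1.5×10⁻⁶×42×725 + 8.8×10⁻⁶×42×700 = 0.3044 mm.
The walls prevent any net length change, so an axial force P (same in every segment) develops. Compatibility: P · Σ Lᵢ/(AᵢEᵢ) = δ_free.
Σ Lᵢ/(AᵢEᵢ) = 725/(2175×147×10³) + 700/(350×109×10³) = 2.062×10⁻⁵ mm/N.
So P = 0.3044 / 2.062×10⁻⁵ = 14.76 kN, tensile.
For the invar segment, free thermal change = 1.5×10⁻⁶×42×725 = 0.04568 mm and elastic change from P = 14760×725/(2175×147×10³) = 0.03348 mm; these oppose, so the net change is 0.0122 mm (segment shortens).

|ΔL| ≈ 0.0122 mm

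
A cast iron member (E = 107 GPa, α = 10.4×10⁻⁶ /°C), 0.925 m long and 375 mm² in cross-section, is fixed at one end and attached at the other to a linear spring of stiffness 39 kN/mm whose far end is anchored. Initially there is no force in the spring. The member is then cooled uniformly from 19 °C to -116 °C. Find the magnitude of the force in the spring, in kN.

If the spring were absent the member would shorten by αΔT L = 10.4×10⁻⁶ × 135 × 925 = 1.299 mm.
Let P be the tensile force in the spring. The member extends elastically by PL/(AE) and the spring stretches by P/k; together these equal δ_free.
So P = δ_free / [L/(AE) + 1/k] = 1.299 / [ 925/(375×107×10³) + 1/(39×10³) ].
P = 1.299 / 4.869×10⁻⁵ = 26670 N.

P ≈ 26.7 kN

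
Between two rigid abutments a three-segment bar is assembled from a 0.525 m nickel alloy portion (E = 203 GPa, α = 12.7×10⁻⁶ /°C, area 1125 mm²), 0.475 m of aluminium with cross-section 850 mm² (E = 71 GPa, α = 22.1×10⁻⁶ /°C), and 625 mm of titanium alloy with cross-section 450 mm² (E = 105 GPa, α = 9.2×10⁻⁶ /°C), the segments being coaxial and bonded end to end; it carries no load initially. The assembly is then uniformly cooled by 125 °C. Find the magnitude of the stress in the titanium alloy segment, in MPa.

Free thermal contraction of the whole bar: Σ αᵢΔT Lᵢ = 12.7×10⁻⁶×125×525 + 22.1×10⁻⁶×125×475 + 9.2×10⁻⁶×125×625 = 2.864 mm.
The walls prevent any net length change, so an axial force P (same in every segment) develops. Compatibility: P · Σ Lᵢ/(AᵢEᵢ) = δ_free.
Σ Lᵢ/(AᵢEᵢ) = 525/(1125×203×10³) + 475/(850×71×10³) + 625/(450×105×10³) = 2.34×10⁻⁵ mm/N.
Hence P = δ_free / Σ(L/AE) = 2.864/2.34×10⁻⁵ = 122.4 kN (tensile).
σ_{titanium alloy} = P / A = 122400 / 450 = 272.1 MPa.

σ ≈ 272 MPa (tensile)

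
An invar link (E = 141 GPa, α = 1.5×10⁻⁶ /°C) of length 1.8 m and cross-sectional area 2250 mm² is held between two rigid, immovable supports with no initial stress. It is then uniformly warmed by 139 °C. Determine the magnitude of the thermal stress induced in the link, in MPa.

σ ≈ 29.4 MPa (compressive)

Because both ends are immovable the net strain is zero, and the suppressed thermal strain is αΔT = 1.5×10⁻⁶ × 139 = 208.5×10⁻⁶.
σ = EαΔT = 141×10³ × 1.5×10⁻⁶ × 139 = 29.4 MPa (compressive; the link is trying to expand).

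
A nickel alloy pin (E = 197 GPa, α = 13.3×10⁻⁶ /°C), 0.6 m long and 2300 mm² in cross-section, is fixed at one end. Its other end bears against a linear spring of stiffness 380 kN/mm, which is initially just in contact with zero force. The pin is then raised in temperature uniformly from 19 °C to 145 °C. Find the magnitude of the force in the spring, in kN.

P ≈ 254 kN

Free thermal expansion: δ_free = αΔT L = 13.3×10⁻⁶ × 126 × 600 = 1.005 mm.
With a force P in the spring, the elastic change of the pin is PL/(AE) and that of the spring is P/k; compatibility requires their sum to equal δ_free.
So P = δ_free / [L/(AE) + 1/k] = 1.005 / [ 600/(2300×197×10³) + 1/(380×10³) ].
P = 1.005 / 3.956×10⁻⁶ = 254200 N.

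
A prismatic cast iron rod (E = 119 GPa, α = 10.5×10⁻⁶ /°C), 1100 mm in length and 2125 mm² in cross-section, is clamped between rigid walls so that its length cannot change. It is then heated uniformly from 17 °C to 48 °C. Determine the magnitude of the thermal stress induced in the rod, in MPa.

σ ≈ 38.7 MPa (compressive)

With length fixed, the mechanical strain must cancel the thermal strain αΔT = 10.5×10⁻⁶ × 31 = 325.5×10⁻⁶.
Hence σ = E·αΔT = 119×10³ × 325.5×10⁻⁶ = 38.73 MPa, compressive.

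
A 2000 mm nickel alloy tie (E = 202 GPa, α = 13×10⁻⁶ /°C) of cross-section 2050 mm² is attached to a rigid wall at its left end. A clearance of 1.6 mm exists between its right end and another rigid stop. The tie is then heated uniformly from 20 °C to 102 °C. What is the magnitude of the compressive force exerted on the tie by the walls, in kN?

P ≈ 110 kN

Unrestrained expansion: δ_free = αΔT L = 13×10⁻⁶ × 82 × 2000 = 2.132 mm.
This exceeds the 1.6 mm gap, so the wall pushes back. The portion of expansion that must be recovered elastically is δ_free − gap = 2.132 − 1.6 = 0.532 mm.
Compatibility: PL/(AE) = 0.532 mm, so σ = P/A = E × (0.532/2000) = 53.73 MPa.
P = σA = 53.73 × 2050 = 110.2 kN.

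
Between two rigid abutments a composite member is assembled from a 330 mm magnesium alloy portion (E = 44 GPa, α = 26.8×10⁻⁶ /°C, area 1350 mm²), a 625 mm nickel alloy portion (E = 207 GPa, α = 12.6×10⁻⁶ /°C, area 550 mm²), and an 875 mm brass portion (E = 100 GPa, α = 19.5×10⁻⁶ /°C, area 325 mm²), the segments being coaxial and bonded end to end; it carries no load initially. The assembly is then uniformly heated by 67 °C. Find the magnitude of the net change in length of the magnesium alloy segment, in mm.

With the walls removed the bar would change length by δ_free = Σ αᵢΔT Lᵢ = 26.8×10⁻⁶×67×330 + 12.6×10⁻⁶×67×625 + 19.5×10⁻⁶×67×875 = 2.263 mm.
The rigid supports impose zero overall length change; the single axial force P common to all segments must satisfy P Σ Lᵢ/(AᵢEᵢ) = δ_free.
The series flexibility is Σ Lᵢ/(AᵢEᵢ) = 330/(1350×44×10³) + 625/(550×207×10³) + 875/(325×100×10³) = 3.797×10⁻⁵ mm/N.
P = 2.263 / 3.797×10⁻⁵ = 59610 N = 59.61 kN, compressive.
For the magnesium alloy segment, free thermal change = 26.8×10⁻⁶×67×330 = 0.5925 mm and elastic change from P = 59610×330/(1350×44×10³) = 0.3312 mm; these oppose, so the net change is 0.261 mm (segment lengthens).

|ΔL| ≈ 0.261 mm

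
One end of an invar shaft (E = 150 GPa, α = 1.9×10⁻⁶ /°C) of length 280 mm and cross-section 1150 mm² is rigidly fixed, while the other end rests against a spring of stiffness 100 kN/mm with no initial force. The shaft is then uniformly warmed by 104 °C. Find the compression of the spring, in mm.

δ ≈ 0.0476 mm

The unrestrained thermal change is αΔT L = 1.9×10⁻⁶ × 104 × 280 = 0.05533 mm.
With a force P in the spring, the elastic change of the shaft is PL/(AE) and that of the spring is P/k; compatibility requires their sum to equal δ_free.
P [ L/(AE) + 1/k ] = δ_free → P [ 280/(1150×150×10³) + 1/(100×10³) ] = 0.05533.
P = 0.05533 / 1.162×10⁻⁵ = 4760 N.
Spring compression = P/k = 4760/(100×10³) = 0.0476 mm.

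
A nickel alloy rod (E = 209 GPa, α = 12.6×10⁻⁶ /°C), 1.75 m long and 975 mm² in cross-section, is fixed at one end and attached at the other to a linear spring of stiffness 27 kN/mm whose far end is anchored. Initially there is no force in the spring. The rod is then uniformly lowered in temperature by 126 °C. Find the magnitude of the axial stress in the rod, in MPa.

σ ≈ 62.5 MPa (tensile)

If the spring were absent the rod would shorten by αΔT L = 12.6×10⁻⁶ × 126 × 1750 = 2.778 mm.
Let P be the tensile force in the spring. The rod extends elastically by PL/(AE) and the spring stretches by P/k; together these equal δ_free.
So P = δ_free / [L/(AE) + 1/k] = 2.778 / [ 1750/(975×209×10³) + 1/(27×10³) ].
P = 2.778 / 4.562×10⁻⁵ = 60890 N.
σ = P/A = 60890/975 = 62.46 MPa.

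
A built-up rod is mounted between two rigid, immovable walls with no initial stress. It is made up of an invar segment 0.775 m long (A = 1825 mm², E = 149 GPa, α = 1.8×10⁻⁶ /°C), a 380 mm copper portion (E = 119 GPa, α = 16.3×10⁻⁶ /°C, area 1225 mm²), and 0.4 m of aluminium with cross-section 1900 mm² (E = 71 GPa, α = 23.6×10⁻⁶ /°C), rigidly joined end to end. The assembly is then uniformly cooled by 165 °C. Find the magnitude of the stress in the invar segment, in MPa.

σ ≈ 183 MPa (tensile)

With the walls removed the bar would change length by δ_free = Σ αᵢΔT Lᵢ = 1.8×10⁻⁶×165×775 + 16.3×10⁻⁶×165×380 + 23.6×10⁻⁶×165×400 = 2.81 mm.
Since the ends are fixed, an axial force P builds up, equal in every segment, with P · Σ Lᵢ/(AᵢEᵢ) = δ_free.
The series flexibility is Σ Lᵢ/(AᵢEᵢ) = 775/(1825×149×10³) + 380/(1225×119×10³) + 400/(1900×71×10³) = 8.422×10⁻⁶ mm/N.
Hence P = δ_free / Σ(L/AE) = 2.81/8.422×10⁻⁶ = 333.6 kN (tensile).
σ_{invar} = P / A = 333600 / 1825 = 182.8 MPa.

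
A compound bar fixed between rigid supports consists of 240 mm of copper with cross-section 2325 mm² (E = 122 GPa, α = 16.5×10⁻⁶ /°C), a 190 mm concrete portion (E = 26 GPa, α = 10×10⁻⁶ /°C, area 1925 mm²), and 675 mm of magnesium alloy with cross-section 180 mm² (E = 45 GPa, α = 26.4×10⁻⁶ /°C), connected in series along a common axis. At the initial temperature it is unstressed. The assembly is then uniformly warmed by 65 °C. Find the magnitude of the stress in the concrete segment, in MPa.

σ ≈ 9.09 MPa (compressive)

Free thermal expansion of the whole bar: Σ αᵢΔT Lᵢ = 16.5×10⁻⁶×65×240 + 10×10⁻⁶×65×190 + 26.4×10⁻⁶×65×675 = 1.539 mm.
The rigid supports impose zero overall length change; the single axial force P common to all segments must satisfy P Σ Lᵢ/(AᵢEᵢ) = δ_free.
Σ Lᵢ/(AᵢEᵢ) = 240/(2325×122×10³) + 190/(1925×26×10³) + 675/(180×45×10³) = 8.798×10⁻⁵ mm/N.
P = 1.539 / 8.798×10⁻⁵ = 17500 N = 17.5 kN, compressive.
σ_{concrete} = P / A = 17500 / 1925 = 9.089 MPa.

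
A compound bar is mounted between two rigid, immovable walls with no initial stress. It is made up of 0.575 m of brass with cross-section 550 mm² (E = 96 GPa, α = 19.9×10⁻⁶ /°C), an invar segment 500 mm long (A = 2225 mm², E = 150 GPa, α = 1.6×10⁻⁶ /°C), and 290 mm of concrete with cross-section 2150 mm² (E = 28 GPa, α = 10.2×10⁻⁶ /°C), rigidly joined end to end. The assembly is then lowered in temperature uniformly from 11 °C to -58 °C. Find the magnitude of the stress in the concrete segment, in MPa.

Free thermal contraction of the whole bar: Σ αᵢΔT Lᵢ = 19.9×10⁻⁶×69×575 + 1.6×10⁻⁶×69×500 + 10.2×10⁻⁶×69×290 = 1.049 mm.
The rigid supports impose zero overall length change; the single axial force P common to all segments must satisfy P Σ Lᵢ/(AᵢEᵢ) = δ_free.
The series flexibility is Σ Lᵢ/(AᵢEᵢ) = 575/(550×96×10³) + 500/(2225×150×10³) + 290/(2150×28×10³) = 1.721×10⁻⁵ mm/N.
So P = 1.049 / 1.721×10⁻⁵ = 60.96 kN, tensile.
σ_{concrete} = P / A = 60960 / 2150 = 28.35 MPa.

σ ≈ 28.4 MPa (tensile)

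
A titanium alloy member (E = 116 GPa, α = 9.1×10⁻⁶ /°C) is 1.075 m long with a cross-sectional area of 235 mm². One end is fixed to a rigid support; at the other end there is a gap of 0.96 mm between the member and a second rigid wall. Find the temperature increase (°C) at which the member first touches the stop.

The gap closes when αΔT L = 0.96 mm, since the member is still unstressed at that instant.
ΔT = 0.96 / (9.1×10⁻⁶ × 1075) = 98.13 °C.

ΔT ≈ 98.1 °C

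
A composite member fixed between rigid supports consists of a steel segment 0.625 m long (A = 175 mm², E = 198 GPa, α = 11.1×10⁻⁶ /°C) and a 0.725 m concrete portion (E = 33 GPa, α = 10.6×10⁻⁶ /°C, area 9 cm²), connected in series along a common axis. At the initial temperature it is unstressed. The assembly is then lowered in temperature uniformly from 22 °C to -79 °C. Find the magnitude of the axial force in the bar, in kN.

With the walls removed the bar would change length by δ_free = Σ αᵢΔT Lᵢ = 11.1×10⁻⁶×101×625 + 10.6×10⁻⁶×101×725 = 1.477 mm.
The rigid supports impose zero overall length change; the single axial force P common to all segments must satisfy P Σ Lᵢ/(AᵢEᵢ) = δ_free.
Σ Lᵢ/(AᵢEᵢ) = 625/(175×198×10³) + 725/(900×33×10³) = 4.245×10⁻⁵ mm/N.
Hence P = δ_free / Σ(L/AE) = 1.477/4.245×10⁻⁵ = 34.79 kN (tensile).

P ≈ 34.8 kN (tensile)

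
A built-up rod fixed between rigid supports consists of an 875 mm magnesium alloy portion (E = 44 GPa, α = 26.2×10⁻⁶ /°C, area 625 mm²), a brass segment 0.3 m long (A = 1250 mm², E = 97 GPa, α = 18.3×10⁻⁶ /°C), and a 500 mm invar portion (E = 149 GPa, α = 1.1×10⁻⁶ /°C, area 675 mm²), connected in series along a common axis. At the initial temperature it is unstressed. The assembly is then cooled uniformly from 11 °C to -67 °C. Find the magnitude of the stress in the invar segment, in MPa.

With the walls removed the bar would change length by δ_free = Σ αᵢΔT Lᵢ = 26.2×10⁻⁶×78×875 + 18.3×10⁻⁶×78×300 + 1.1×10⁻⁶×78×500 = 2.259 mm.
Since the ends are fixed, an axial force P builds up, equal in every segment, with P · Σ Lᵢ/(AᵢEᵢ) = δ_free.
The series flexibility is Σ Lᵢ/(AᵢEᵢ) = 875/(625×44×10³) + 300/(1250×97×10³) + 500/(675×149×10³) = 3.926×10⁻⁵ mm/N.
Hence P = δ_free / Σ(L/AE) = 2.259/3.926×10⁻⁵ = 57.54 kN (tensile).
σ_{invar} = P / A = 57540 / 675 = 85.25 MPa.

σ ≈ 85.2 MPa (tensile)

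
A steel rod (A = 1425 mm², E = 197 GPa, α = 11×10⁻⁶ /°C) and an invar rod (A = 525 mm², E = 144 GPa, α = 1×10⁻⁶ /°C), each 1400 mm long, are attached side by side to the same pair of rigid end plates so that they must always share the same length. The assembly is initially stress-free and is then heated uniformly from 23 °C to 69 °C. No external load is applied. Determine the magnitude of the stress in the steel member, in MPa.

σ ≈ 19.2 MPa (compressive)

Equilibrium of a rigid end plate with no external load gives equal and opposite internal forces ±P in the two members. Since α_{steel} > α_{invar}, heating drives the steel into compression and the invar into tension.
Equating the net (thermal + elastic) strains gives |α₁ − α₂|·ΔT = P·[1/(A₁E₁) + 1/(A₂E₂)].
|α₁ − α₂|·ΔT = 10×10⁻⁶ × 46 = 0.00046.
1/(A₁E₁) + 1/(A₂E₂) = 1/(1425×197×10³) + 1/(525×144×10³) = 1.679×10⁻⁸ N⁻¹.
P = 0.00046 / 1.679×10⁻⁸ = 27400 N = 27.4 kN.
σ_{steel} = P/A₁ = 27400/1425 = 19.23 MPa, compressive.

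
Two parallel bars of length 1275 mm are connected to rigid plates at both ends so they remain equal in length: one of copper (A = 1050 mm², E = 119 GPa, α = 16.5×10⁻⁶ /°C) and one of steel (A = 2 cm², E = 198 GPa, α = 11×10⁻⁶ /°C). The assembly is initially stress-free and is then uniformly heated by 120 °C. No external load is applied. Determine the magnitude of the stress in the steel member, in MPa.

σ ≈ 99.2 MPa (tensile)

The copper has the larger α, so on heating it would change length more than the steel if both were free. The rigid plates force a common final length, so the copper is put into compression and the steel into tension, with equal and opposite forces P (no external load).
Setting the final lengths equal and cancelling L: (α₁ − α₂)ΔT = P/(A₁E₁) + P/(A₂E₂).
|α₁ − α₂|·ΔT = 5.5×10⁻⁶ × 120 = 0.00066.
1/(A₁E₁) + 1/(A₂E₂) = 1/(1050×119×10³) + 1/(200×198×10³) = 3.326×10⁻⁸ N⁻¹.
So P = 0.00066 / 3.326×10⁻⁸ = 19.85 kN.
σ_{steel} = P/A₂ = 19850/200 = 99.23 MPa, tensile.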